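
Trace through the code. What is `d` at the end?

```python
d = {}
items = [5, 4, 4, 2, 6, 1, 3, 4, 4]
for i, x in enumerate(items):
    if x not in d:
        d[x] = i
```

Let's trace through this code step by step.

Initialize: d = {}
Initialize: items = [5, 4, 4, 2, 6, 1, 3, 4, 4]
Entering loop: for i, x in enumerate(items):

After execution: d = {5: 0, 4: 1, 2: 3, 6: 4, 1: 5, 3: 6}
{5: 0, 4: 1, 2: 3, 6: 4, 1: 5, 3: 6}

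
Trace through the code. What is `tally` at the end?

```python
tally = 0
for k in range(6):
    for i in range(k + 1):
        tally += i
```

Let's trace through this code step by step.

Initialize: tally = 0
Entering loop: for k in range(6):

After execution: tally = 35
35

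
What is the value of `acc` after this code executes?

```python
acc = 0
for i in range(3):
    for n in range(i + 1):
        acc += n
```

Let's trace through this code step by step.

Initialize: acc = 0
Entering loop: for i in range(3):

After execution: acc = 4
4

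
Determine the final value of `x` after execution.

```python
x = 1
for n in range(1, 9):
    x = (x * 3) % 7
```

Let's trace through this code step by step.

Initialize: x = 1
Entering loop: for n in range(1, 9):

After execution: x = 2
2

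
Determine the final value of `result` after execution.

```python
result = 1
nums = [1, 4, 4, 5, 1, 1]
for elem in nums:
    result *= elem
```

Let's trace through this code step by step.

Initialize: result = 1
Initialize: nums = [1, 4, 4, 5, 1, 1]
Entering loop: for elem in nums:

After execution: result = 80
80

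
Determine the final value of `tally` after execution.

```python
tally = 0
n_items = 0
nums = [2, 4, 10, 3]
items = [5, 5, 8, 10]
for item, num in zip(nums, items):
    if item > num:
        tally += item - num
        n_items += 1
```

Let's trace through this code step by step.

Initialize: tally = 0
Initialize: n_items = 0
Initialize: nums = [2, 4, 10, 3]
Initialize: items = [5, 5, 8, 10]
Entering loop: for item, num in zip(nums, items):

After execution: tally = 2
2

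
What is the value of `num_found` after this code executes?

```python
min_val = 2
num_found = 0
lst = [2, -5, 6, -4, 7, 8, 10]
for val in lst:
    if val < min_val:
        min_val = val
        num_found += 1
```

Let's trace through this code step by step.

Initialize: min_val = 2
Initialize: num_found = 0
Initialize: lst = [2, -5, 6, -4, 7, 8, 10]
Entering loop: for val in lst:

After execution: num_found = 1
1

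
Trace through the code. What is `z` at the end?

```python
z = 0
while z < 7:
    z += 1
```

Let's trace through this code step by step.

Initialize: z = 0
Entering loop: while z < 7:

After execution: z = 7
7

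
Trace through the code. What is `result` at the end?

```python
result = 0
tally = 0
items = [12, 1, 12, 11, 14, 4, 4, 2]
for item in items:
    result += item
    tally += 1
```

Let's trace through this code step by step.

Initialize: result = 0
Initialize: tally = 0
Initialize: items = [12, 1, 12, 11, 14, 4, 4, 2]
Entering loop: for item in items:

After execution: result = 60
60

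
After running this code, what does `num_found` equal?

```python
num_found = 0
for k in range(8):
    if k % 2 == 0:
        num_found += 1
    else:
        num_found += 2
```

Let's trace through this code step by step.

Initialize: num_found = 0
Entering loop: for k in range(8):

After execution: num_found = 12
12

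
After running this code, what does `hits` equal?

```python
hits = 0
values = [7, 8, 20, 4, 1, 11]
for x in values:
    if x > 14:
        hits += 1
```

Let's trace through this code step by step.

Initialize: hits = 0
Initialize: values = [7, 8, 20, 4, 1, 11]
Entering loop: for x in values:

After execution: hits = 1
1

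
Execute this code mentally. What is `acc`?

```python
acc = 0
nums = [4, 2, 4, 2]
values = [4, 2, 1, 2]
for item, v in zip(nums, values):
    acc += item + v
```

Let's trace through this code step by step.

Initialize: acc = 0
Initialize: nums = [4, 2, 4, 2]
Initialize: values = [4, 2, 1, 2]
Entering loop: for item, v in zip(nums, values):

After execution: acc = 21
21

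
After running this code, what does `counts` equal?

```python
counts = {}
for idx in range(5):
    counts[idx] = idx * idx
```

Let's trace through this code step by step.

Initialize: counts = {}
Entering loop: for idx in range(5):

After execution: counts = {0: 0, 1: 1, 2: 4, 3: 9, 4: 16}
{0: 0, 1: 1, 2: 4, 3: 9, 4: 16}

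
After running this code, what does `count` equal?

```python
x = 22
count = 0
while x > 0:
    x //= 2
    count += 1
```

Let's trace through this code step by step.

Initialize: x = 22
Initialize: count = 0
Entering loop: while x > 0:

After execution: count = 5
5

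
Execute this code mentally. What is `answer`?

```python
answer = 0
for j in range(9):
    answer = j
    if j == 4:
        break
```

Let's trace through this code step by step.

Initialize: answer = 0
Entering loop: for j in range(9):

After execution: answer = 4
4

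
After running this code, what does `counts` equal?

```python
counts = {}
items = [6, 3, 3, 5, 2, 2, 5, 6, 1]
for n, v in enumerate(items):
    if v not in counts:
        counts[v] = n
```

Let's trace through this code step by step.

Initialize: counts = {}
Initialize: items = [6, 3, 3, 5, 2, 2, 5, 6, 1]
Entering loop: for n, v in enumerate(items):

After execution: counts = {6: 0, 3: 1, 5: 3, 2: 4, 1: 8}
{6: 0, 3: 1, 5: 3, 2: 4, 1: 8}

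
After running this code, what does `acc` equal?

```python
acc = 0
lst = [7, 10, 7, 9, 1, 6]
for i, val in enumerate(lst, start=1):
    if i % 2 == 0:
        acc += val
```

Let's trace through this code step by step.

Initialize: acc = 0
Initialize: lst = [7, 10, 7, 9, 1, 6]
Entering loop: for i, val in enumerate(lst, start=1):

After execution: acc = 25
25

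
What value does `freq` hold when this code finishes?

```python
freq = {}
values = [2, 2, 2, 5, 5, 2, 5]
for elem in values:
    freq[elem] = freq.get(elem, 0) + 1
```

Let's trace through this code step by step.

Initialize: freq = {}
Initialize: values = [2, 2, 2, 5, 5, 2, 5]
Entering loop: for elem in values:

After execution: freq = {2: 4, 5: 3}
{2: 4, 5: 3}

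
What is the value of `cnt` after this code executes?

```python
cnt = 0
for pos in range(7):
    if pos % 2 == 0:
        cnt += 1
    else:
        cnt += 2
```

Let's trace through this code step by step.

Initialize: cnt = 0
Entering loop: for pos in range(7):

After execution: cnt = 10
10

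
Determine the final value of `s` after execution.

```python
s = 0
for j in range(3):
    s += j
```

Let's trace through this code step by step.

Initialize: s = 0
Entering loop: for j in range(3):

After execution: s = 3
3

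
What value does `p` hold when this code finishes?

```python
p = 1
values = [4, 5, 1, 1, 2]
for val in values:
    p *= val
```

Let's trace through this code step by step.

Initialize: p = 1
Initialize: values = [4, 5, 1, 1, 2]
Entering loop: for val in values:

After execution: p = 40
40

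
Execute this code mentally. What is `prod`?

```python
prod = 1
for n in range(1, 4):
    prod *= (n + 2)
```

Let's trace through this code step by step.

Initialize: prod = 1
Entering loop: for n in range(1, 4):

After execution: prod = 60
60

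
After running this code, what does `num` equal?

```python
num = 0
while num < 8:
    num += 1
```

Let's trace through this code step by step.

Initialize: num = 0
Entering loop: while num < 8:

After execution: num = 8
8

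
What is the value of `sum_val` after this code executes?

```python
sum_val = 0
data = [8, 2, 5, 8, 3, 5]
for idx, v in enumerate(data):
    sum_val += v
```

Let's trace through this code step by step.

Initialize: sum_val = 0
Initialize: data = [8, 2, 5, 8, 3, 5]
Entering loop: for idx, v in enumerate(data):

After execution: sum_val = 31
31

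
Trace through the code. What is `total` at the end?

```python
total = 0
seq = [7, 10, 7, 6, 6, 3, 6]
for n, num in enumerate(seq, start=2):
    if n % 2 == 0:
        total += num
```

Let's trace through this code step by step.

Initialize: total = 0
Initialize: seq = [7, 10, 7, 6, 6, 3, 6]
Entering loop: for n, num in enumerate(seq, start=2):

After execution: total = 26
26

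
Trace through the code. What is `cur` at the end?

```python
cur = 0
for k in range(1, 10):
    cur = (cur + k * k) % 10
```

Let's trace through this code step by step.

Initialize: cur = 0
Entering loop: for k in range(1, 10):

After execution: cur = 5
5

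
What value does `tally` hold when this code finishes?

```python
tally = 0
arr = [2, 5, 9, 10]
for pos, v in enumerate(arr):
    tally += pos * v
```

Let's trace through this code step by step.

Initialize: tally = 0
Initialize: arr = [2, 5, 9, 10]
Entering loop: for pos, v in enumerate(arr):

After execution: tally = 53
53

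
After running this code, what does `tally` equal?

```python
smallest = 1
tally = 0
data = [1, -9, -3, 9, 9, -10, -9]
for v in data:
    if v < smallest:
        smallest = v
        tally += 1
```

Let's trace through this code step by step.

Initialize: smallest = 1
Initialize: tally = 0
Initialize: data = [1, -9, -3, 9, 9, -10, -9]
Entering loop: for v in data:

After execution: tally = 2
2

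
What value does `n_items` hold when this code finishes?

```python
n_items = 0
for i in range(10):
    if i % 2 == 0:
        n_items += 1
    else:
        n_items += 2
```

Let's trace through this code step by step.

Initialize: n_items = 0
Entering loop: for i in range(10):

After execution: n_items = 15
15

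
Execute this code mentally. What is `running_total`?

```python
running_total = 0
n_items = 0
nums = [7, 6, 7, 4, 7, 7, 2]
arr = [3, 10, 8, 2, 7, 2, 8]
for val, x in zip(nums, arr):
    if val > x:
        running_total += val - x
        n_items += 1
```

Let's trace through this code step by step.

Initialize: running_total = 0
Initialize: n_items = 0
Initialize: nums = [7, 6, 7, 4, 7, 7, 2]
Initialize: arr = [3, 10, 8, 2, 7, 2, 8]
Entering loop: for val, x in zip(nums, arr):

After execution: running_total = 11
11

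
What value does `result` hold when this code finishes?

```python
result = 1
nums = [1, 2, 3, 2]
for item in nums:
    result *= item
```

Let's trace through this code step by step.

Initialize: result = 1
Initialize: nums = [1, 2, 3, 2]
Entering loop: for item in nums:

After execution: result = 12
12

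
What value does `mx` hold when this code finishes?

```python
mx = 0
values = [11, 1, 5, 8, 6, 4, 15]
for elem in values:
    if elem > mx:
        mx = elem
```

Let's trace through this code step by step.

Initialize: mx = 0
Initialize: values = [11, 1, 5, 8, 6, 4, 15]
Entering loop: for elem in values:

After execution: mx = 15
15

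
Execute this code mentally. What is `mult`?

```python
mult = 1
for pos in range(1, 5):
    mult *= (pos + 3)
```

Let's trace through this code step by step.

Initialize: mult = 1
Entering loop: for pos in range(1, 5):

After execution: mult = 840
840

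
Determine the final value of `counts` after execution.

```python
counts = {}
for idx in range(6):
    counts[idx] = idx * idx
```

Let's trace through this code step by step.

Initialize: counts = {}
Entering loop: for idx in range(6):

After execution: counts = {0: 0, 1: 1, 2: 4, 3: 9, 4: 16, 5: 25}
{0: 0, 1: 1, 2: 4, 3: 9, 4: 16, 5: 25}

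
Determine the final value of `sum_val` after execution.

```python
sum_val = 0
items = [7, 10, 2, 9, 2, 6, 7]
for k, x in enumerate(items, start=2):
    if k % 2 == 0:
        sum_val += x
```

Let's trace through this code step by step.

Initialize: sum_val = 0
Initialize: items = [7, 10, 2, 9, 2, 6, 7]
Entering loop: for k, x in enumerate(items, start=2):

After execution: sum_val = 18
18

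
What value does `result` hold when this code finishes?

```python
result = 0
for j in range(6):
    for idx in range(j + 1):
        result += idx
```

Let's trace through this code step by step.

Initialize: result = 0
Entering loop: for j in range(6):

After execution: result = 35
35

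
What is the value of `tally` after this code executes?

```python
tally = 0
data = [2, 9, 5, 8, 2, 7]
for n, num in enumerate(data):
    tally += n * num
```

Let's trace through this code step by step.

Initialize: tally = 0
Initialize: data = [2, 9, 5, 8, 2, 7]
Entering loop: for n, num in enumerate(data):

After execution: tally = 86
86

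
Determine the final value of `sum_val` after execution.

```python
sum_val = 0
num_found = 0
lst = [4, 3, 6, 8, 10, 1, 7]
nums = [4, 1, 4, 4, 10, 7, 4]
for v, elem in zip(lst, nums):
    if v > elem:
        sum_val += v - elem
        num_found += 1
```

Let's trace through this code step by step.

Initialize: sum_val = 0
Initialize: num_found = 0
Initialize: lst = [4, 3, 6, 8, 10, 1, 7]
Initialize: nums = [4, 1, 4, 4, 10, 7, 4]
Entering loop: for v, elem in zip(lst, nums):

After execution: sum_val = 11
11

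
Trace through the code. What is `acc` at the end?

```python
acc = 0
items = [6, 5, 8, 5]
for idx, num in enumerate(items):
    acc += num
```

Let's trace through this code step by step.

Initialize: acc = 0
Initialize: items = [6, 5, 8, 5]
Entering loop: for idx, num in enumerate(items):

After execution: acc = 24
24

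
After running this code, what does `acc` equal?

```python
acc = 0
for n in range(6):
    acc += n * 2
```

Let's trace through this code step by step.

Initialize: acc = 0
Entering loop: for n in range(6):

After execution: acc = 30
30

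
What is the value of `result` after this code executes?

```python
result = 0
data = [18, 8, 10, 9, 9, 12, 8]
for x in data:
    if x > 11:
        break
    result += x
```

Let's trace through this code step by step.

Initialize: result = 0
Initialize: data = [18, 8, 10, 9, 9, 12, 8]
Entering loop: for x in data:

After execution: result = 0
0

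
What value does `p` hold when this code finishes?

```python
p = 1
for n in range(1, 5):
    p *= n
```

Let's trace through this code step by step.

Initialize: p = 1
Entering loop: for n in range(1, 5):

After execution: p = 24
24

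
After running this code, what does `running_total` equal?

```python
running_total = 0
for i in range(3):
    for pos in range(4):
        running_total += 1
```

Let's trace through this code step by step.

Initialize: running_total = 0
Entering loop: for i in range(3):

After execution: running_total = 12
12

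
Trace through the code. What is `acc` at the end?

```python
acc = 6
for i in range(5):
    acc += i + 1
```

Let's trace through this code step by step.

Initialize: acc = 6
Entering loop: for i in range(5):

After execution: acc = 21
21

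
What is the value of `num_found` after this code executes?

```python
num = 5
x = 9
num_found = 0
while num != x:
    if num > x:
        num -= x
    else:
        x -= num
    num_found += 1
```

Let's trace through this code step by step.

Initialize: num = 5
Initialize: x = 9
Initialize: num_found = 0
Entering loop: while num != x:

After execution: num_found = 5
5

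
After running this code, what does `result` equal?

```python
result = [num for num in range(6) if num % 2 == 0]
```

Let's trace through this code step by step.

Initialize: result = [num for num in range(6) if num % 2 == 0]

After execution: result = [0, 2, 4]
[0, 2, 4]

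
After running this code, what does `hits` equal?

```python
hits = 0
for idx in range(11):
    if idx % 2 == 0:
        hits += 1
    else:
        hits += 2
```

Let's trace through this code step by step.

Initialize: hits = 0
Entering loop: for idx in range(11):

After execution: hits = 16
16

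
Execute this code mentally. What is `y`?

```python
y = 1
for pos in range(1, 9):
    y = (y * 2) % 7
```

Let's trace through this code step by step.

Initialize: y = 1
Entering loop: for pos in range(1, 9):

After execution: y = 4
4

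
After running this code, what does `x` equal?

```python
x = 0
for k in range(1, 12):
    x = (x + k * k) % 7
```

Let's trace through this code step by step.

Initialize: x = 0
Entering loop: for k in range(1, 12):

After execution: x = 2
2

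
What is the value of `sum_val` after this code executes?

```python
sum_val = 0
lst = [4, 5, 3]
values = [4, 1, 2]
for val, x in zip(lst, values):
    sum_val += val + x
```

Let's trace through this code step by step.

Initialize: sum_val = 0
Initialize: lst = [4, 5, 3]
Initialize: values = [4, 1, 2]
Entering loop: for val, x in zip(lst, values):

After execution: sum_val = 19
19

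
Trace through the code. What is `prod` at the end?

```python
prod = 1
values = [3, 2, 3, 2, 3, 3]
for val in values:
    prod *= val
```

Let's trace through this code step by step.

Initialize: prod = 1
Initialize: values = [3, 2, 3, 2, 3, 3]
Entering loop: for val in values:

After execution: prod = 324
324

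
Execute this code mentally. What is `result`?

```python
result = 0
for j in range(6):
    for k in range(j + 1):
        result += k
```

Let's trace through this code step by step.

Initialize: result = 0
Entering loop: for j in range(6):

After execution: result = 35
35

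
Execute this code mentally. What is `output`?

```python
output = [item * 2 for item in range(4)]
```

Let's trace through this code step by step.

Initialize: output = [item * 2 for item in range(4)]

After execution: output = [0, 2, 4, 6]
[0, 2, 4, 6]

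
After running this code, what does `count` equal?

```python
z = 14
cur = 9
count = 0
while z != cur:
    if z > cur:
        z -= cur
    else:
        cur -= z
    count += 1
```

Let's trace through this code step by step.

Initialize: z = 14
Initialize: cur = 9
Initialize: count = 0
Entering loop: while z != cur:

After execution: count = 6
6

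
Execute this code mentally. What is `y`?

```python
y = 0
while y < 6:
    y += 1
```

Let's trace through this code step by step.

Initialize: y = 0
Entering loop: while y < 6:

After execution: y = 6
6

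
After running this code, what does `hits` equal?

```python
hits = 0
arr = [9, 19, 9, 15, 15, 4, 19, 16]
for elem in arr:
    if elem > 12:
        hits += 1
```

Let's trace through this code step by step.

Initialize: hits = 0
Initialize: arr = [9, 19, 9, 15, 15, 4, 19, 16]
Entering loop: for elem in arr:

After execution: hits = 5
5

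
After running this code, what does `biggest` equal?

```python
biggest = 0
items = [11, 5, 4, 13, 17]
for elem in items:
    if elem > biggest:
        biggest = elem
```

Let's trace through this code step by step.

Initialize: biggest = 0
Initialize: items = [11, 5, 4, 13, 17]
Entering loop: for elem in items:

After execution: biggest = 17
17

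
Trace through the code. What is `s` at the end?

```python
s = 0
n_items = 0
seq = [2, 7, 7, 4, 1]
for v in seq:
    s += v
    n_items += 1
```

Let's trace through this code step by step.

Initialize: s = 0
Initialize: n_items = 0
Initialize: seq = [2, 7, 7, 4, 1]
Entering loop: for v in seq:

After execution: s = 21
21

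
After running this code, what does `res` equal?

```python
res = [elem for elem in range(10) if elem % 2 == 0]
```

Let's trace through this code step by step.

Initialize: res = [elem for elem in range(10) if elem % 2 == 0]

After execution: res = [0, 2, 4, 6, 8]
[0, 2, 4, 6, 8]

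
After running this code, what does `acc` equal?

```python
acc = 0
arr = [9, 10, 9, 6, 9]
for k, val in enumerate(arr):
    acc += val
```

Let's trace through this code step by step.

Initialize: acc = 0
Initialize: arr = [9, 10, 9, 6, 9]
Entering loop: for k, val in enumerate(arr):

After execution: acc = 43
43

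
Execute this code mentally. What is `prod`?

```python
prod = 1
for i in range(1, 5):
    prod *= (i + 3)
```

Let's trace through this code step by step.

Initialize: prod = 1
Entering loop: for i in range(1, 5):

After execution: prod = 840
840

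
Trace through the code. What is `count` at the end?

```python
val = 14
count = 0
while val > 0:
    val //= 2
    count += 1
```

Let's trace through this code step by step.

Initialize: val = 14
Initialize: count = 0
Entering loop: while val > 0:

After execution: count = 4
4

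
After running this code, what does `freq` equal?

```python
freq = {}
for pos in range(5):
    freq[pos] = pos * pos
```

Let's trace through this code step by step.

Initialize: freq = {}
Entering loop: for pos in range(5):

After execution: freq = {0: 0, 1: 1, 2: 4, 3: 9, 4: 16}
{0: 0, 1: 1, 2: 4, 3: 9, 4: 16}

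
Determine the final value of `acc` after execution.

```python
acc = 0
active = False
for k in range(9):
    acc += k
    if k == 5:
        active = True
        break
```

Let's trace through this code step by step.

Initialize: acc = 0
Initialize: active = False
Entering loop: for k in range(9):

After execution: acc = 15
15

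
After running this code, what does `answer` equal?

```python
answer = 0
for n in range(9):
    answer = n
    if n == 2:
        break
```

Let's trace through this code step by step.

Initialize: answer = 0
Entering loop: for n in range(9):

After execution: answer = 2
2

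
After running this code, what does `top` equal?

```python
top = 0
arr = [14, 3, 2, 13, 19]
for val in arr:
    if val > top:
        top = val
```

Let's trace through this code step by step.

Initialize: top = 0
Initialize: arr = [14, 3, 2, 13, 19]
Entering loop: for val in arr:

After execution: top = 19
19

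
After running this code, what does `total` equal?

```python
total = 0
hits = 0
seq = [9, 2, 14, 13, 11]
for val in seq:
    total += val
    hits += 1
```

Let's trace through this code step by step.

Initialize: total = 0
Initialize: hits = 0
Initialize: seq = [9, 2, 14, 13, 11]
Entering loop: for val in seq:

After execution: total = 49
49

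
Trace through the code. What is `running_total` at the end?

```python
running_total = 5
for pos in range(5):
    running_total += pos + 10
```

Let's trace through this code step by step.

Initialize: running_total = 5
Entering loop: for pos in range(5):

After execution: running_total = 65
65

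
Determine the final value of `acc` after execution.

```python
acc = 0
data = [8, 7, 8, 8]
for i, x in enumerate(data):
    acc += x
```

Let's trace through this code step by step.

Initialize: acc = 0
Initialize: data = [8, 7, 8, 8]
Entering loop: for i, x in enumerate(data):

After execution: acc = 31
31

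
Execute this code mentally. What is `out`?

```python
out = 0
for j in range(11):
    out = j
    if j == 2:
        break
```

Let's trace through this code step by step.

Initialize: out = 0
Entering loop: for j in range(11):

After execution: out = 2
2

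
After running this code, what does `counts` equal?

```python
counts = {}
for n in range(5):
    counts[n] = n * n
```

Let's trace through this code step by step.

Initialize: counts = {}
Entering loop: for n in range(5):

After execution: counts = {0: 0, 1: 1, 2: 4, 3: 9, 4: 16}
{0: 0, 1: 1, 2: 4, 3: 9, 4: 16}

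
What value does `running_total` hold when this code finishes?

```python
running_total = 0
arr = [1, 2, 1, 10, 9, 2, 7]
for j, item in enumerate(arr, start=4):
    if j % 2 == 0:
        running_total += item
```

Let's trace through this code step by step.

Initialize: running_total = 0
Initialize: arr = [1, 2, 1, 10, 9, 2, 7]
Entering loop: for j, item in enumerate(arr, start=4):

After execution: running_total = 18
18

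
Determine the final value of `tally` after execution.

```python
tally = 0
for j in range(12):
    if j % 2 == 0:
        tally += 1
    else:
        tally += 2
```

Let's trace through this code step by step.

Initialize: tally = 0
Entering loop: for j in range(12):

After execution: tally = 18
18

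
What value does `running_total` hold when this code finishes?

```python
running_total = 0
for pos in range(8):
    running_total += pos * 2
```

Let's trace through this code step by step.

Initialize: running_total = 0
Entering loop: for pos in range(8):

After execution: running_total = 56
56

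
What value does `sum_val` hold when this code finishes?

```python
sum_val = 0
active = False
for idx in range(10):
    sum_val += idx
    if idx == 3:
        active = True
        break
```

Let's trace through this code step by step.

Initialize: sum_val = 0
Initialize: active = False
Entering loop: for idx in range(10):

After execution: sum_val = 6
6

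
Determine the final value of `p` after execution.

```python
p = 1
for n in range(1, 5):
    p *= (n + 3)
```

Let's trace through this code step by step.

Initialize: p = 1
Entering loop: for n in range(1, 5):

After execution: p = 840
840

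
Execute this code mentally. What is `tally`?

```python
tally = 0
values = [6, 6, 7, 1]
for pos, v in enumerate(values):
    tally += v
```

Let's trace through this code step by step.

Initialize: tally = 0
Initialize: values = [6, 6, 7, 1]
Entering loop: for pos, v in enumerate(values):

After execution: tally = 20
20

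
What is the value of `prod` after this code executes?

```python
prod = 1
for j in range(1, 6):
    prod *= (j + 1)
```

Let's trace through this code step by step.

Initialize: prod = 1
Entering loop: for j in range(1, 6):

After execution: prod = 720
720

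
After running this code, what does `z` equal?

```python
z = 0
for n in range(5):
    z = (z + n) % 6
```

Let's trace through this code step by step.

Initialize: z = 0
Entering loop: for n in range(5):

After execution: z = 4
4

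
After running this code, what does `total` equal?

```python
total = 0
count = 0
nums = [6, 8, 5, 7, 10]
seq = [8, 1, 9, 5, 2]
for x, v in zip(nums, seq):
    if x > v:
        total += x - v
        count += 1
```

Let's trace through this code step by step.

Initialize: total = 0
Initialize: count = 0
Initialize: nums = [6, 8, 5, 7, 10]
Initialize: seq = [8, 1, 9, 5, 2]
Entering loop: for x, v in zip(nums, seq):

After execution: total = 17
17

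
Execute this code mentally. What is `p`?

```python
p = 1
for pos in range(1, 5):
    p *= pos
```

Let's trace through this code step by step.

Initialize: p = 1
Entering loop: for pos in range(1, 5):

After execution: p = 24
24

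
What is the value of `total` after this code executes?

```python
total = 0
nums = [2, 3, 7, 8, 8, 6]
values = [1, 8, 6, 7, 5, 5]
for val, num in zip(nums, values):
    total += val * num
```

Let's trace through this code step by step.

Initialize: total = 0
Initialize: nums = [2, 3, 7, 8, 8, 6]
Initialize: values = [1, 8, 6, 7, 5, 5]
Entering loop: for val, num in zip(nums, values):

After execution: total = 194
194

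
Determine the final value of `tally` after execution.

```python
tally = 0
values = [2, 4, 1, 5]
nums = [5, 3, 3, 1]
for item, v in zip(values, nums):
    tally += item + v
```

Let's trace through this code step by step.

Initialize: tally = 0
Initialize: values = [2, 4, 1, 5]
Initialize: nums = [5, 3, 3, 1]
Entering loop: for item, v in zip(values, nums):

After execution: tally = 24
24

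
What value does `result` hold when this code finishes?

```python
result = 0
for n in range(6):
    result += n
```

Let's trace through this code step by step.

Initialize: result = 0
Entering loop: for n in range(6):

After execution: result = 15
15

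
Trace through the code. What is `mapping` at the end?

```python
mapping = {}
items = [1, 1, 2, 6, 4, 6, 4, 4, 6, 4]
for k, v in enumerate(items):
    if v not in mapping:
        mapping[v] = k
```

Let's trace through this code step by step.

Initialize: mapping = {}
Initialize: items = [1, 1, 2, 6, 4, 6, 4, 4, 6, 4]
Entering loop: for k, v in enumerate(items):

After execution: mapping = {1: 0, 2: 2, 6: 3, 4: 4}
{1: 0, 2: 2, 6: 3, 4: 4}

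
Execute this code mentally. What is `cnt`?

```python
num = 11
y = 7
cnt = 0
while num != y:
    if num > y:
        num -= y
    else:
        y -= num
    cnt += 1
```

Let's trace through this code step by step.

Initialize: num = 11
Initialize: y = 7
Initialize: cnt = 0
Entering loop: while num != y:

After execution: cnt = 5
5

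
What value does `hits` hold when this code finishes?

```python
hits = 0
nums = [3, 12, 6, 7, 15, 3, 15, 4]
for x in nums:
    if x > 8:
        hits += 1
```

Let's trace through this code step by step.

Initialize: hits = 0
Initialize: nums = [3, 12, 6, 7, 15, 3, 15, 4]
Entering loop: for x in nums:

After execution: hits = 3
3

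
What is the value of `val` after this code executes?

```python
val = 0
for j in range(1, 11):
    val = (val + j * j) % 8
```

Let's trace through this code step by step.

Initialize: val = 0
Entering loop: for j in range(1, 11):

After execution: val = 1
1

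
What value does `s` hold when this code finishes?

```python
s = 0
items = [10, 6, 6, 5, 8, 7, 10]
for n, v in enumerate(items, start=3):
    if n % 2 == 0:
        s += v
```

Let's trace through this code step by step.

Initialize: s = 0
Initialize: items = [10, 6, 6, 5, 8, 7, 10]
Entering loop: for n, v in enumerate(items, start=3):

After execution: s = 18
18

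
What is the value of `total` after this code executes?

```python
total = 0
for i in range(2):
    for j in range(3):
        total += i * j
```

Let's trace through this code step by step.

Initialize: total = 0
Entering loop: for i in range(2):

After execution: total = 3
3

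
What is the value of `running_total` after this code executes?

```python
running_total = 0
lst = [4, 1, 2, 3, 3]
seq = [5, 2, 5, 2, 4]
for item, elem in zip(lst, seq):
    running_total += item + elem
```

Let's trace through this code step by step.

Initialize: running_total = 0
Initialize: lst = [4, 1, 2, 3, 3]
Initialize: seq = [5, 2, 5, 2, 4]
Entering loop: for item, elem in zip(lst, seq):

After execution: running_total = 31
31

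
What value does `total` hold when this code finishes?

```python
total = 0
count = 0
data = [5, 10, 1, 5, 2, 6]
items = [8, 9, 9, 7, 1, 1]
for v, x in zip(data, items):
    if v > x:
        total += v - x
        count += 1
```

Let's trace through this code step by step.

Initialize: total = 0
Initialize: count = 0
Initialize: data = [5, 10, 1, 5, 2, 6]
Initialize: items = [8, 9, 9, 7, 1, 1]
Entering loop: for v, x in zip(data, items):

After execution: total = 7
7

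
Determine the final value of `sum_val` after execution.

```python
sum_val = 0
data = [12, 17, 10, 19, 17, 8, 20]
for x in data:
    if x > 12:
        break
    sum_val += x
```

Let's trace through this code step by step.

Initialize: sum_val = 0
Initialize: data = [12, 17, 10, 19, 17, 8, 20]
Entering loop: for x in data:

After execution: sum_val = 12
12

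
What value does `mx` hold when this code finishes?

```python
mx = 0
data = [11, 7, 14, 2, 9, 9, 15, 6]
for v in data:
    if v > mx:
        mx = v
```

Let's trace through this code step by step.

Initialize: mx = 0
Initialize: data = [11, 7, 14, 2, 9, 9, 15, 6]
Entering loop: for v in data:

After execution: mx = 15
15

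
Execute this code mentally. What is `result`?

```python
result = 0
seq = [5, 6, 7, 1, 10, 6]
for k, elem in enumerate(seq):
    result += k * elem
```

Let's trace through this code step by step.

Initialize: result = 0
Initialize: seq = [5, 6, 7, 1, 10, 6]
Entering loop: for k, elem in enumerate(seq):

After execution: result = 93
93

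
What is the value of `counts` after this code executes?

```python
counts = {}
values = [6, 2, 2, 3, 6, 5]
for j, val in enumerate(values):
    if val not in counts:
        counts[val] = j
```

Let's trace through this code step by step.

Initialize: counts = {}
Initialize: values = [6, 2, 2, 3, 6, 5]
Entering loop: for j, val in enumerate(values):

After execution: counts = {6: 0, 2: 1, 3: 3, 5: 5}
{6: 0, 2: 1, 3: 3, 5: 5}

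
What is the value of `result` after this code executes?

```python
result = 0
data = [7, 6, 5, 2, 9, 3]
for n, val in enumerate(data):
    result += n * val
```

Let's trace through this code step by step.

Initialize: result = 0
Initialize: data = [7, 6, 5, 2, 9, 3]
Entering loop: for n, val in enumerate(data):

After execution: result = 73
73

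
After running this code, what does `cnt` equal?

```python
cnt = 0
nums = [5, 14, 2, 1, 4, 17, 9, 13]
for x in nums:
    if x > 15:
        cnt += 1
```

Let's trace through this code step by step.

Initialize: cnt = 0
Initialize: nums = [5, 14, 2, 1, 4, 17, 9, 13]
Entering loop: for x in nums:

After execution: cnt = 1
1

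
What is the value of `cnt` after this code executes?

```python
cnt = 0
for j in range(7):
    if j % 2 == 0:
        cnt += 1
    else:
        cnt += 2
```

Let's trace through this code step by step.

Initialize: cnt = 0
Entering loop: for j in range(7):

After execution: cnt = 10
10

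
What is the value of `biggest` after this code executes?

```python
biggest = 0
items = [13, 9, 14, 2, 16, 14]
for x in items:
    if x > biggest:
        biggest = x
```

Let's trace through this code step by step.

Initialize: biggest = 0
Initialize: items = [13, 9, 14, 2, 16, 14]
Entering loop: for x in items:

After execution: biggest = 16
16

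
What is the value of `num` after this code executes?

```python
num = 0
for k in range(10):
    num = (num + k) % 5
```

Let's trace through this code step by step.

Initialize: num = 0
Entering loop: for k in range(10):

After execution: num = 0
0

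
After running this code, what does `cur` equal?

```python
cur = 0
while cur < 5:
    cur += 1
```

Let's trace through this code step by step.

Initialize: cur = 0
Entering loop: while cur < 5:

After execution: cur = 5
5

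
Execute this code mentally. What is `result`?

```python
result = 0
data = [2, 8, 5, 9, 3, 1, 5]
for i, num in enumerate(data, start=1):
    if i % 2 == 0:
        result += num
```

Let's trace through this code step by step.

Initialize: result = 0
Initialize: data = [2, 8, 5, 9, 3, 1, 5]
Entering loop: for i, num in enumerate(data, start=1):

After execution: result = 18
18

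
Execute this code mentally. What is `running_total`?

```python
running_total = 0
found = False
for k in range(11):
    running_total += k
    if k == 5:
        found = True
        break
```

Let's trace through this code step by step.

Initialize: running_total = 0
Initialize: found = False
Entering loop: for k in range(11):

After execution: running_total = 15
15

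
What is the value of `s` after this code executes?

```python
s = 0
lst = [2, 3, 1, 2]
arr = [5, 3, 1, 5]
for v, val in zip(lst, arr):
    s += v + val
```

Let's trace through this code step by step.

Initialize: s = 0
Initialize: lst = [2, 3, 1, 2]
Initialize: arr = [5, 3, 1, 5]
Entering loop: for v, val in zip(lst, arr):

After execution: s = 22
22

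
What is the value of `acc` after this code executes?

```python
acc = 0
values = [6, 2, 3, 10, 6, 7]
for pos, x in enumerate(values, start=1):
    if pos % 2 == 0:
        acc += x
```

Let's trace through this code step by step.

Initialize: acc = 0
Initialize: values = [6, 2, 3, 10, 6, 7]
Entering loop: for pos, x in enumerate(values, start=1):

After execution: acc = 19
19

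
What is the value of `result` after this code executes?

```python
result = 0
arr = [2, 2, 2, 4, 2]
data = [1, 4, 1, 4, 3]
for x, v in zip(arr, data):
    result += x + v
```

Let's trace through this code step by step.

Initialize: result = 0
Initialize: arr = [2, 2, 2, 4, 2]
Initialize: data = [1, 4, 1, 4, 3]
Entering loop: for x, v in zip(arr, data):

After execution: result = 25
25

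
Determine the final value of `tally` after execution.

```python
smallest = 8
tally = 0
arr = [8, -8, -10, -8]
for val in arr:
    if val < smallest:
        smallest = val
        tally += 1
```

Let's trace through this code step by step.

Initialize: smallest = 8
Initialize: tally = 0
Initialize: arr = [8, -8, -10, -8]
Entering loop: for val in arr:

After execution: tally = 2
2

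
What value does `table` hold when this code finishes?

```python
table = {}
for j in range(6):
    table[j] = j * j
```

Let's trace through this code step by step.

Initialize: table = {}
Entering loop: for j in range(6):

After execution: table = {0: 0, 1: 1, 2: 4, 3: 9, 4: 16, 5: 25}
{0: 0, 1: 1, 2: 4, 3: 9, 4: 16, 5: 25}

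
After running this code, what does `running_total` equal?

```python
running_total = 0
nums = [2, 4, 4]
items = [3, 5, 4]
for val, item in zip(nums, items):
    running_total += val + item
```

Let's trace through this code step by step.

Initialize: running_total = 0
Initialize: nums = [2, 4, 4]
Initialize: items = [3, 5, 4]
Entering loop: for val, item in zip(nums, items):

After execution: running_total = 22
22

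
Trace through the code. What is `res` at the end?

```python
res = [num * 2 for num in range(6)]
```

Let's trace through this code step by step.

Initialize: res = [num * 2 for num in range(6)]

After execution: res = [0, 2, 4, 6, 8, 10]
[0, 2, 4, 6, 8, 10]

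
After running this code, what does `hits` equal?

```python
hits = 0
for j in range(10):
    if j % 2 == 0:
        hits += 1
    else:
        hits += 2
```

Let's trace through this code step by step.

Initialize: hits = 0
Entering loop: for j in range(10):

After execution: hits = 15
15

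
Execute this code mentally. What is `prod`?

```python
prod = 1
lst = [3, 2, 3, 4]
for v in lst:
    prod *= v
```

Let's trace through this code step by step.

Initialize: prod = 1
Initialize: lst = [3, 2, 3, 4]
Entering loop: for v in lst:

After execution: prod = 72
72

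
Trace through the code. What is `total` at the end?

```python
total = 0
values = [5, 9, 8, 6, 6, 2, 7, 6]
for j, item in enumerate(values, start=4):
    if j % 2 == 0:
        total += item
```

Let's trace through this code step by step.

Initialize: total = 0
Initialize: values = [5, 9, 8, 6, 6, 2, 7, 6]
Entering loop: for j, item in enumerate(values, start=4):

After execution: total = 26
26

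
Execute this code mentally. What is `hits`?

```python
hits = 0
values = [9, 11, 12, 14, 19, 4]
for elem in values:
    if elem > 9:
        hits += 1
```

Let's trace through this code step by step.

Initialize: hits = 0
Initialize: values = [9, 11, 12, 14, 19, 4]
Entering loop: for elem in values:

After execution: hits = 4
4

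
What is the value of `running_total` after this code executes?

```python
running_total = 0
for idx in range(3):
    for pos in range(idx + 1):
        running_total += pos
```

Let's trace through this code step by step.

Initialize: running_total = 0
Entering loop: for idx in range(3):

After execution: running_total = 4
4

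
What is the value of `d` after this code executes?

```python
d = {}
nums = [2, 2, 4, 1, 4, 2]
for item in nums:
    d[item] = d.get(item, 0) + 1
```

Let's trace through this code step by step.

Initialize: d = {}
Initialize: nums = [2, 2, 4, 1, 4, 2]
Entering loop: for item in nums:

After execution: d = {2: 3, 4: 2, 1: 1}
{2: 3, 4: 2, 1: 1}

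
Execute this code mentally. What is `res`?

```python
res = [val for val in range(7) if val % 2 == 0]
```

Let's trace through this code step by step.

Initialize: res = [val for val in range(7) if val % 2 == 0]

After execution: res = [0, 2, 4, 6]
[0, 2, 4, 6]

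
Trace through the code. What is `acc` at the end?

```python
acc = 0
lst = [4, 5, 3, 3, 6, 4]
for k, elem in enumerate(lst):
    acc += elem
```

Let's trace through this code step by step.

Initialize: acc = 0
Initialize: lst = [4, 5, 3, 3, 6, 4]
Entering loop: for k, elem in enumerate(lst):

After execution: acc = 25
25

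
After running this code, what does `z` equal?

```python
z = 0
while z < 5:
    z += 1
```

Let's trace through this code step by step.

Initialize: z = 0
Entering loop: while z < 5:

After execution: z = 5
5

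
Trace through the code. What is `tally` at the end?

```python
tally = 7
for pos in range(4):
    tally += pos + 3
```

Let's trace through this code step by step.

Initialize: tally = 7
Entering loop: for pos in range(4):

After execution: tally = 25
25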